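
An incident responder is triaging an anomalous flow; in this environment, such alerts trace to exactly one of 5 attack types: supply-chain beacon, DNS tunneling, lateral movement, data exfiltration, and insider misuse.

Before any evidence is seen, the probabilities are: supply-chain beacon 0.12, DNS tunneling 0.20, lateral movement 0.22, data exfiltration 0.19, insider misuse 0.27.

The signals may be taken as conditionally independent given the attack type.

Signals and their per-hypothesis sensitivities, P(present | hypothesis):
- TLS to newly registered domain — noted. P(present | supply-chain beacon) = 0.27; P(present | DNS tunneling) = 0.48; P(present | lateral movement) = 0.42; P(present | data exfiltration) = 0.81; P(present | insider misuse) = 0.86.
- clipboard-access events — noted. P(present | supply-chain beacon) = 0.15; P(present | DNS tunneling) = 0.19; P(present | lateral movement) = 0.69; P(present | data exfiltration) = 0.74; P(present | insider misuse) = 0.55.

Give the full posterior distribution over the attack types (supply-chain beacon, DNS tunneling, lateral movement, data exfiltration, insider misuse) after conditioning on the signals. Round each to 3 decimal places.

By Bayes' rule with conditional independence, the unnormalized weight for each hypothesis is prior × ∏ likelihoods:
  supply-chain beacon: 0.12 × 0.27 × 0.15 = 0.00486
  DNS tunneling: 0.20 × 0.48 × 0.19 = 0.01824
  lateral movement: 0.22 × 0.42 × 0.69 = 0.063756
  data exfiltration: 0.19 × 0.81 × 0.74 = 0.11389
  insider misuse: 0.27 × 0.86 × 0.55 = 0.12771
Marginal likelihood of the evidence = 0.32845.
P(supply-chain beacon | evidence) = 0.00486 / 0.32845 ≈ 0.015
P(DNS tunneling | evidence) = 0.01824 / 0.32845 ≈ 0.056
P(lateral movement | evidence) = 0.063756 / 0.32845 ≈ 0.194
P(data exfiltration | evidence) = 0.11389 / 0.32845 ≈ 0.347
P(insider misuse | evidence) = 0.12771 / 0.32845 ≈ 0.389

0.015, 0.056, 0.194, 0.347, 0.389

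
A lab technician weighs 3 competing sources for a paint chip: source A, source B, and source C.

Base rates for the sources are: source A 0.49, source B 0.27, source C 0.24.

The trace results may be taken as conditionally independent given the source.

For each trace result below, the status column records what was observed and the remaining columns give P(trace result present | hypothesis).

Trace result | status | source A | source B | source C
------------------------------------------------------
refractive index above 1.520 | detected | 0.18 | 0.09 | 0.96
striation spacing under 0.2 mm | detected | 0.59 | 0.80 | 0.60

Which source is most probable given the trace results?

By Bayes' rule with conditional independence, the unnormalized weight for each hypothesis is prior × ∏ likelihoods:
  source A: 0.49 × 0.18 × 0.59 = 0.052038
  source B: 0.27 × 0.09 × 0.80 = 0.01944
  source C: 0.24 × 0.96 × 0.60 = 0.13824
Normalizing constant Z = 0.052038 + 0.01944 + 0.13824 = 0.20972.
P(source A | evidence) ≈ 0.052038 / 0.20972 ≈ 0.248
P(source B | evidence) ≈ 0.01944 / 0.20972 ≈ 0.093
P(source C | evidence) ≈ 0.13824 / 0.20972 ≈ 0.659
The largest is 0.659, so source C is most probable.

source C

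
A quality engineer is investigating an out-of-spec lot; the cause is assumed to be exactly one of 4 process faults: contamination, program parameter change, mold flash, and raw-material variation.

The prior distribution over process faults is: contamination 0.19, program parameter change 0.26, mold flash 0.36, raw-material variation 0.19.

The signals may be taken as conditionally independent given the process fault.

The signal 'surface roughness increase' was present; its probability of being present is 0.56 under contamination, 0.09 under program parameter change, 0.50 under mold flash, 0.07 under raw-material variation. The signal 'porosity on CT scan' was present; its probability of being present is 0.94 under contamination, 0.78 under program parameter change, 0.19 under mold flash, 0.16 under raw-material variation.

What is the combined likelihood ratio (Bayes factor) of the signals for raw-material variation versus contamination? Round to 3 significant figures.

The Bayes factor is the ratio of the joint likelihoods of the signal pattern under the two hypotheses.
  raw-material variation: 0.07 × 0.16 = 0.0112
  contamination: 0.56 × 0.94 = 0.5264
Bayes factor = 0.0112 / 0.5264 ≈ 0.0213

0.0213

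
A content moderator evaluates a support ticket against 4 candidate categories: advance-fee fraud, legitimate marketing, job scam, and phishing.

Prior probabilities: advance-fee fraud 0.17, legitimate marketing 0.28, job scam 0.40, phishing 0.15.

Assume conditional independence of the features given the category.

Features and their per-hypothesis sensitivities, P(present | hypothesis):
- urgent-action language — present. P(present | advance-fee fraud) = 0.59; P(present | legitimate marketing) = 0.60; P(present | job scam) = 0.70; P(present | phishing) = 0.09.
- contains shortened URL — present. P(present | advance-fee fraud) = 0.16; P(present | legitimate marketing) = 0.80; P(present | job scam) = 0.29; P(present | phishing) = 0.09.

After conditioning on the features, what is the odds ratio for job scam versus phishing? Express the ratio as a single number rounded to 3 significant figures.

66.8

The normalizing constant cancels in an odds ratio, so compute prior × likelihood for the two hypotheses only:
  job scam: 0.40 × 0.70 × 0.29 = 0.0812
  phishing: 0.15 × 0.09 × 0.09 = 0.001215
Posterior odds = 0.0812 / 0.001215 ≈ 66.8.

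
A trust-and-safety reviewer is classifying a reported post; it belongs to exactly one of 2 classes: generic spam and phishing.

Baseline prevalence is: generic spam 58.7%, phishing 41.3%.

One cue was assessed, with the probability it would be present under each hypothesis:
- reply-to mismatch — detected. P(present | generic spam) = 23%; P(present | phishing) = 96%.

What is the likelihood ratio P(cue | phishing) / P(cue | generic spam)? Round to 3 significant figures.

The Bayes factor is the ratio of the two likelihoods.
  phishing: 0.96
  generic spam: 0.23
Bayes factor = 0.96 / 0.23 ≈ 4.17

4.17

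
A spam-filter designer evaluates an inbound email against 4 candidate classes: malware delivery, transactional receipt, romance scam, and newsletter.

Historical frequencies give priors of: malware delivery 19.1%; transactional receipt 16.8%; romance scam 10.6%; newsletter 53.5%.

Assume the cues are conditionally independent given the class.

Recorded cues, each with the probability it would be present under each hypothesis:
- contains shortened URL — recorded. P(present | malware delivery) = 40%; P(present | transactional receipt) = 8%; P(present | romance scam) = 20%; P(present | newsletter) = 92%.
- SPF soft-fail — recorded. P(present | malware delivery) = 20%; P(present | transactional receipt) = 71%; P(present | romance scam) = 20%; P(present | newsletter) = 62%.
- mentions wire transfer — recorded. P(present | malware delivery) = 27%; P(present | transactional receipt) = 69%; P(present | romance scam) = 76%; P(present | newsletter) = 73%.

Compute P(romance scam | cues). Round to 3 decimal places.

0.014

For each hypothesis, the unnormalized posterior weight is prior × product of the cue likelihoods:
  malware delivery: 0.191 × 0.40 × 0.20 × 0.27 = 0.0041256
  transactional receipt: 0.168 × 0.08 × 0.71 × 0.69 = 0.0065843
  romance scam: 0.106 × 0.20 × 0.20 × 0.76 = 0.0032224
  newsletter: 0.535 × 0.92 × 0.62 × 0.73 = 0.22277
Normalizing constant Z = 0.0041256 + 0.0065843 + 0.0032224 + 0.22277 = 0.2367.
P(romance scam | evidence) = 0.0032224 / 0.2367 ≈ 0.014.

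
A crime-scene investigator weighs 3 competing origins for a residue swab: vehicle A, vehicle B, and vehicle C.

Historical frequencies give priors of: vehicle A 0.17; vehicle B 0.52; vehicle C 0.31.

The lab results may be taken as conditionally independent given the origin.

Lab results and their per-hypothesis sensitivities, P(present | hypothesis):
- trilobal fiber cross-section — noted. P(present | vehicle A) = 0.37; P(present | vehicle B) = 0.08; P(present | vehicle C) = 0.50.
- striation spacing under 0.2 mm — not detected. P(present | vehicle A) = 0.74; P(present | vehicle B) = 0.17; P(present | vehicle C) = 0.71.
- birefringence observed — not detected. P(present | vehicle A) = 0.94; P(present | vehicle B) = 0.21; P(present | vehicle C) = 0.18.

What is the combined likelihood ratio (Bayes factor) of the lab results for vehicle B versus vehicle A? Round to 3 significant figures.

9.09

Take the product of per-lab result likelihoods under each hypothesis (using 1 − P(present | H) for each absent lab result), then divide.
  vehicle B: 0.08 × (1 − 0.17) × (1 − 0.21) = 0.052456
  vehicle A: 0.37 × (1 − 0.74) × (1 − 0.94) = 0.005772
Bayes factor = 0.052456 / 0.005772 ≈ 9.09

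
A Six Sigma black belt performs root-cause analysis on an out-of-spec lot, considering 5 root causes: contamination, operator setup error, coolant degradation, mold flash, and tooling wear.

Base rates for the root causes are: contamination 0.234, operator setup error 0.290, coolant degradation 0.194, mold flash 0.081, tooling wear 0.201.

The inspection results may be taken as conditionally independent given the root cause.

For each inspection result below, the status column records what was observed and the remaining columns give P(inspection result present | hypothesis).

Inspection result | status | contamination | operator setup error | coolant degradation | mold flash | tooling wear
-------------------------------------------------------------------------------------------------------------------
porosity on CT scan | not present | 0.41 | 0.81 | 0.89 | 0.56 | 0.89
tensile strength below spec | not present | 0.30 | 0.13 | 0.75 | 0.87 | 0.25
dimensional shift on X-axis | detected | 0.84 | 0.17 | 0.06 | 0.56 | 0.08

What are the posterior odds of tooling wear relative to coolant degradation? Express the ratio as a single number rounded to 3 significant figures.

The normalizing constant cancels in an odds ratio, so compute prior × likelihood for the two hypotheses only (using 1 − P(present | H) for each absent inspection result):
  tooling wear: 0.201 × (1 − 0.89) × (1 − 0.25) × 0.08 = 0.0013266
  coolant degradation: 0.194 × (1 − 0.89) × (1 − 0.75) × 0.06 = 0.0003201
Posterior odds = 0.0013266 / 0.0003201 ≈ 4.14.

4.14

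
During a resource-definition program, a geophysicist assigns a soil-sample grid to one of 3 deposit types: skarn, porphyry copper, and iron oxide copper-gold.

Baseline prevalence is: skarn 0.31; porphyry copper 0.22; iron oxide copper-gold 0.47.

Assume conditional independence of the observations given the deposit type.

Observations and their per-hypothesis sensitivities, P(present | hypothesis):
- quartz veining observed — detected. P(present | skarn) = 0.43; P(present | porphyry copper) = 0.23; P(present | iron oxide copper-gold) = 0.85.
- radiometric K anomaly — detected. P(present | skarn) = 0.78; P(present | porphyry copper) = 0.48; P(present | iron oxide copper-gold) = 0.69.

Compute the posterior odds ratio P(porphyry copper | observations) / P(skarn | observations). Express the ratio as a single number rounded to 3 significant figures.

0.234

The normalizing constant cancels in an odds ratio, so compute prior × likelihood for the two hypotheses only:
  porphyry copper: 0.22 × 0.23 × 0.48 = 0.024288
  skarn: 0.31 × 0.43 × 0.78 = 0.10397
Posterior odds = 0.024288 / 0.10397 ≈ 0.234.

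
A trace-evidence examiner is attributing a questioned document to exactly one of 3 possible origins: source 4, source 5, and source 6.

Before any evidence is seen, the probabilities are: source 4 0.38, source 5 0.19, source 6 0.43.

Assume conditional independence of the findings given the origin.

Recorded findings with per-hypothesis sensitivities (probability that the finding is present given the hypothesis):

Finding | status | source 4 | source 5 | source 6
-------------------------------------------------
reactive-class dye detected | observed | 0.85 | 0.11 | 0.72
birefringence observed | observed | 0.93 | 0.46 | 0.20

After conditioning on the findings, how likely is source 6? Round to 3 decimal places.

0.166

For each hypothesis, the unnormalized posterior weight is prior × product of the finding likelihoods:
  source 4: 0.38 × 0.85 × 0.93 = 0.30039
  source 5: 0.19 × 0.11 × 0.46 = 0.009614
  source 6: 0.43 × 0.72 × 0.20 = 0.06192
Marginal likelihood of the evidence = 0.37192.
P(source 6 | evidence) = 0.06192 / 0.37192 ≈ 0.166.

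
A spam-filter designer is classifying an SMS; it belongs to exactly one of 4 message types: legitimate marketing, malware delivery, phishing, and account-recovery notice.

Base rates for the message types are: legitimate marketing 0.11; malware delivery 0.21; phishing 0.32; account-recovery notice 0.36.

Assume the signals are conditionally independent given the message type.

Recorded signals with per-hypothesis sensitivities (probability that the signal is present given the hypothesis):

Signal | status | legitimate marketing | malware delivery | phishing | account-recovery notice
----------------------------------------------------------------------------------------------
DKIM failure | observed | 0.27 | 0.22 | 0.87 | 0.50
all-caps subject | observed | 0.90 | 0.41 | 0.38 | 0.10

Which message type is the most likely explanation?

By Bayes' rule with conditional independence, the unnormalized weight for each hypothesis is prior × ∏ likelihoods:
  legitimate marketing: 0.11 × 0.27 × 0.90 = 0.02673
  malware delivery: 0.21 × 0.22 × 0.41 = 0.018942
  phishing: 0.32 × 0.87 × 0.38 = 0.10579
  account-recovery notice: 0.36 × 0.50 × 0.10 = 0.018
Normalizing constant Z = 0.02673 + 0.018942 + 0.10579 + 0.018 = 0.16946.
P(legitimate marketing | evidence) ≈ 0.02673 / 0.16946 ≈ 0.158
P(malware delivery | evidence) ≈ 0.018942 / 0.16946 ≈ 0.112
P(phishing | evidence) ≈ 0.10579 / 0.16946 ≈ 0.624
P(account-recovery notice | evidence) ≈ 0.018 / 0.16946 ≈ 0.106
The largest is 0.624, so phishing is most probable.

phishing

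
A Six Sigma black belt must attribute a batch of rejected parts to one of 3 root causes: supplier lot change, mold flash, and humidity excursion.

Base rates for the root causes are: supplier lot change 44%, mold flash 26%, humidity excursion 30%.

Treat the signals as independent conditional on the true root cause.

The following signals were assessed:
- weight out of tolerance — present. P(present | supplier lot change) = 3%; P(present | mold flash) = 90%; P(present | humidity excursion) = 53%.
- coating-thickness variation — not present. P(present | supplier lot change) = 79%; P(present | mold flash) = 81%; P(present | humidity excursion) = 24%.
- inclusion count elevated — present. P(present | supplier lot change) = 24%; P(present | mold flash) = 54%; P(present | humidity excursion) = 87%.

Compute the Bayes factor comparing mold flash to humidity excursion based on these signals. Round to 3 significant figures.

0.264

Take the product of per-signal likelihoods under each hypothesis (using 1 − P(present | H) for each absent signal), then divide.
  mold flash: 0.90 × (1 − 0.81) × 0.54 = 0.09234
  humidity excursion: 0.53 × (1 − 0.24) × 0.87 = 0.35044
Bayes factor = 0.09234 / 0.35044 ≈ 0.264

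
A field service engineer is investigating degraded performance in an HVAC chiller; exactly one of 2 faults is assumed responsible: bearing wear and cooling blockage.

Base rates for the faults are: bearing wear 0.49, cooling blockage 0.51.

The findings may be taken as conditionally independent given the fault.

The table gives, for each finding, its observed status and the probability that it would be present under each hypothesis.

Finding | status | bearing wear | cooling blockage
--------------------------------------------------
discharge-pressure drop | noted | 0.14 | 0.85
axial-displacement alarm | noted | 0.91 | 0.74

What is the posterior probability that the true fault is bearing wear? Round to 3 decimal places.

0.163

By Bayes' rule with conditional independence, the unnormalized weight for each hypothesis is prior × ∏ likelihoods:
  bearing wear: 0.49 × 0.14 × 0.91 = 0.062426
  cooling blockage: 0.51 × 0.85 × 0.74 = 0.32079
The unnormalized weights sum to 0.38322.
P(bearing wear | evidence) = 0.062426 / 0.38322 ≈ 0.163.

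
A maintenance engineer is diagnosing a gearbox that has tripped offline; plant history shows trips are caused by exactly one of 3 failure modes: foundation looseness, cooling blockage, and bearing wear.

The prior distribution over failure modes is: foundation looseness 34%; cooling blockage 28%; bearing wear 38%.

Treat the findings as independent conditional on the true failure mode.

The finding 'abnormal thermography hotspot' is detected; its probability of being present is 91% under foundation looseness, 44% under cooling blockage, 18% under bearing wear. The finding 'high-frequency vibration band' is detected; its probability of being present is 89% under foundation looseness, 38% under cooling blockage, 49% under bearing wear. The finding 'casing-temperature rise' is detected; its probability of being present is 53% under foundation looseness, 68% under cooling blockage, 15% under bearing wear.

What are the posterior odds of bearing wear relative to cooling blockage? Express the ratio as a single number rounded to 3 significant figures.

Posterior odds equal prior odds times the likelihood ratio; only the two competing hypotheses matter.
  bearing wear: 0.38 × 0.18 × 0.49 × 0.15 = 0.0050274
  cooling blockage: 0.28 × 0.44 × 0.38 × 0.68 = 0.031835
Odds(bearing wear : cooling blockage) = 0.0050274 / 0.031835 ≈ 0.158.

0.158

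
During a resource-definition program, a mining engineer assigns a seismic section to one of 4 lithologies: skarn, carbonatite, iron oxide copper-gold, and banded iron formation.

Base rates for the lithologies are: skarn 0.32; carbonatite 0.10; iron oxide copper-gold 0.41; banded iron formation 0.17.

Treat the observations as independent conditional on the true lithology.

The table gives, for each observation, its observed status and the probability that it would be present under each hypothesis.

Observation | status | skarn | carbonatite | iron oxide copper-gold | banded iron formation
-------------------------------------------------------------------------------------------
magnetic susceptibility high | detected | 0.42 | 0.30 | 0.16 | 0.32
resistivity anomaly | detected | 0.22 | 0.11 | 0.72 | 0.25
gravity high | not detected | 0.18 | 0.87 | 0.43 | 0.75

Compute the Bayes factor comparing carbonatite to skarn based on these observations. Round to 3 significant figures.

Take the product of per-observation likelihoods under each hypothesis (using 1 − P(present | H) for each absent observation), then divide.
  carbonatite: 0.30 × 0.11 × (1 − 0.87) = 0.00429
  skarn: 0.42 × 0.22 × (1 − 0.18) = 0.075768
Bayes factor = 0.00429 / 0.075768 ≈ 0.0566

0.0566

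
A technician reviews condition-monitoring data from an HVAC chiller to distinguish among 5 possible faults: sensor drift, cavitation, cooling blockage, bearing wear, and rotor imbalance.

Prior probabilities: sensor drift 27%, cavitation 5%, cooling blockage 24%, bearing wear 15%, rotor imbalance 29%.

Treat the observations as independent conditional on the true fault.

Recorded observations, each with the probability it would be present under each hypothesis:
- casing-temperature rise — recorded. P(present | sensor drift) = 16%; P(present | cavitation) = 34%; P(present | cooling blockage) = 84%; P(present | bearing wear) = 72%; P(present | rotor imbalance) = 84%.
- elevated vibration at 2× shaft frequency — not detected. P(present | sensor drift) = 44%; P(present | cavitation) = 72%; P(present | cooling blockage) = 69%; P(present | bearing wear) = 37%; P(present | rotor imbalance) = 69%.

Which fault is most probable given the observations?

By Bayes' rule with conditional independence, the unnormalized weight for each hypothesis is prior × ∏ likelihoods (using 1 − P(present | H) for each absent observation):
  sensor drift: 0.27 × 0.16 × (1 − 0.44) = 0.024192
  cavitation: 0.05 × 0.34 × (1 − 0.72) = 0.00476
  cooling blockage: 0.24 × 0.84 × (1 − 0.69) = 0.062496
  bearing wear: 0.15 × 0.72 × (1 − 0.37) = 0.06804
  rotor imbalance: 0.29 × 0.84 × (1 − 0.69) = 0.075516
Marginal likelihood of the evidence = 0.235.
P(sensor drift | evidence) ≈ 0.024192 / 0.235 ≈ 0.103
P(cavitation | evidence) ≈ 0.00476 / 0.235 ≈ 0.020
P(cooling blockage | evidence) ≈ 0.062496 / 0.235 ≈ 0.266
P(bearing wear | evidence) ≈ 0.06804 / 0.235 ≈ 0.290
P(rotor imbalance | evidence) ≈ 0.075516 / 0.235 ≈ 0.321
The largest is 0.321, so rotor imbalance is most probable.

rotor imbalance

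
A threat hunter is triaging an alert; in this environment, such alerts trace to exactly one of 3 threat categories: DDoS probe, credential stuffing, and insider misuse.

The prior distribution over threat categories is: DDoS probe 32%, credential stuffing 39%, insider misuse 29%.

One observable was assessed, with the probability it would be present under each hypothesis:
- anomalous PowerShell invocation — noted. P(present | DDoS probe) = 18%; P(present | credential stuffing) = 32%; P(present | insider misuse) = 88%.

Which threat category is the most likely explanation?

insider misuse

Multiply each prior by the likelihood of the observable:
  DDoS probe: 0.32 × 0.18 = 0.0576
  credential stuffing: 0.39 × 0.32 = 0.1248
  insider misuse: 0.29 × 0.88 = 0.2552
The unnormalized weights sum to 0.4376.
P(DDoS probe | evidence) ≈ 0.0576 / 0.4376 ≈ 0.132
P(credential stuffing | evidence) ≈ 0.1248 / 0.4376 ≈ 0.285
P(insider misuse | evidence) ≈ 0.2552 / 0.4376 ≈ 0.583
The largest is 0.583, so insider misuse is most probable.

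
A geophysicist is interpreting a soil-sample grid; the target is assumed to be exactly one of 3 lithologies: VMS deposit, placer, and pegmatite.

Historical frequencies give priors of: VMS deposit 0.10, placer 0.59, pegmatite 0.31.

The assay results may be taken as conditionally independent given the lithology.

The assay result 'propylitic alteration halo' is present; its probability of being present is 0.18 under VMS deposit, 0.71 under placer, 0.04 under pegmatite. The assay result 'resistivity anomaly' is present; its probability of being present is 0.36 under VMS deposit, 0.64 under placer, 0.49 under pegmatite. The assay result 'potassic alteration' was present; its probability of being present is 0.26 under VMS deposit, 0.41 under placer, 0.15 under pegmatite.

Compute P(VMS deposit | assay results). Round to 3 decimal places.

By Bayes' rule with conditional independence, the unnormalized weight for each hypothesis is prior × ∏ likelihoods:
  VMS deposit: 0.10 × 0.18 × 0.36 × 0.26 = 0.0016848
  placer: 0.59 × 0.71 × 0.64 × 0.41 = 0.10992
  pegmatite: 0.31 × 0.04 × 0.49 × 0.15 = 0.0009114
Marginal likelihood of the evidence = 0.11252.
P(VMS deposit | evidence) = 0.0016848 / 0.11252 ≈ 0.015.

0.015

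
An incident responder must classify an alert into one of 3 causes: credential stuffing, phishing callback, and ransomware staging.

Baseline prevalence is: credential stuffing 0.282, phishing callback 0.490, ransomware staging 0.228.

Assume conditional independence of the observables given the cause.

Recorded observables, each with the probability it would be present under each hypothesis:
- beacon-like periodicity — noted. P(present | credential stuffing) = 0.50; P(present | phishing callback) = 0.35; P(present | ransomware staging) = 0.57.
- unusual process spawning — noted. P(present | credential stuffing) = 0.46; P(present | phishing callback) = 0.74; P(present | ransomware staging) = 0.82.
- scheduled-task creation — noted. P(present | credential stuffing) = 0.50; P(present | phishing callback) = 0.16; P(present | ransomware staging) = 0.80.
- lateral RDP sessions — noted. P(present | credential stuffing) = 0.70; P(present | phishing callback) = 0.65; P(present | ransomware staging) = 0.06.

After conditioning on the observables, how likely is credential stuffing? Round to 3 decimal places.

By Bayes' rule with conditional independence, the unnormalized weight for each hypothesis is prior × ∏ likelihoods:
  credential stuffing: 0.282 × 0.50 × 0.46 × 0.50 × 0.70 = 0.022701
  phishing callback: 0.490 × 0.35 × 0.74 × 0.16 × 0.65 = 0.013199
  ransomware staging: 0.228 × 0.57 × 0.82 × 0.80 × 0.06 = 0.0051152
Normalizing constant Z = 0.022701 + 0.013199 + 0.0051152 = 0.041015.
P(credential stuffing | evidence) = 0.022701 / 0.041015 ≈ 0.553.

0.553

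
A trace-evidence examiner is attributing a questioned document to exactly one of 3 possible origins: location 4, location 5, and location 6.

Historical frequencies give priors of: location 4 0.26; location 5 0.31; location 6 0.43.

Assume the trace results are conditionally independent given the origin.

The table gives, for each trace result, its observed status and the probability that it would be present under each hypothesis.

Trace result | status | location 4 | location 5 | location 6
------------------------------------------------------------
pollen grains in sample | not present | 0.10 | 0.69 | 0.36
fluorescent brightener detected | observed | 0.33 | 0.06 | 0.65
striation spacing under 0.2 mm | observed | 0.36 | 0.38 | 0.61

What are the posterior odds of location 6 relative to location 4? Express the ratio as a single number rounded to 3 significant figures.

3.93

Posterior odds equal prior odds times the likelihood ratio; only the two competing hypotheses matter (using 1 − P(present | H) for each absent trace result).
  location 6: 0.43 × (1 − 0.36) × 0.65 × 0.61 = 0.10912
  location 4: 0.26 × (1 − 0.10) × 0.33 × 0.36 = 0.027799
Posterior odds = 0.10912 / 0.027799 ≈ 3.93.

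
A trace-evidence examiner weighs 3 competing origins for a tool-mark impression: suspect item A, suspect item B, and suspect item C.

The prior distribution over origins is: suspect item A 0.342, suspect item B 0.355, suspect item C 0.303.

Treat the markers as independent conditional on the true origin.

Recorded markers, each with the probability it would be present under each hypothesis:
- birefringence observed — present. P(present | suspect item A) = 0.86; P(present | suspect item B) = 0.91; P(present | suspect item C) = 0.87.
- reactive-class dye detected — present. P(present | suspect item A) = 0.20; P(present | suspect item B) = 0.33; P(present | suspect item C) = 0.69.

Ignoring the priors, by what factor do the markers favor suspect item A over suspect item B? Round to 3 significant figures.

Take the product of per-marker likelihoods under each hypothesis, then divide.
  suspect item A: 0.86 × 0.20 = 0.172
  suspect item B: 0.91 × 0.33 = 0.3003
Bayes factor = 0.172 / 0.3003 ≈ 0.573

0.573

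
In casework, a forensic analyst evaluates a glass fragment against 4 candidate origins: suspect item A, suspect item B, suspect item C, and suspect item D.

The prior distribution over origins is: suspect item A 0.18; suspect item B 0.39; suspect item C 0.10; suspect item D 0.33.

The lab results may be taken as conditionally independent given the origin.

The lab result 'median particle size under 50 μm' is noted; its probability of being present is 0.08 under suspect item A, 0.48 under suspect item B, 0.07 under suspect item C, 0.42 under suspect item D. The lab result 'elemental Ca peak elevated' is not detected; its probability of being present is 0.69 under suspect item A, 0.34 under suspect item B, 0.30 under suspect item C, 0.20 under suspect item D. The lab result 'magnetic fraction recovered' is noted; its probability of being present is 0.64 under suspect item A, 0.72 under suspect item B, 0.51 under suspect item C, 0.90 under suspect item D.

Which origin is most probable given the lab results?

suspect item D

By Bayes' rule with conditional independence, the unnormalized weight for each hypothesis is prior × ∏ likelihoods (using 1 − P(present | H) for each absent lab result):
  suspect item A: 0.18 × 0.08 × (1 − 0.69) × 0.64 = 0.002857
  suspect item B: 0.39 × 0.48 × (1 − 0.34) × 0.72 = 0.088957
  suspect item C: 0.10 × 0.07 × (1 − 0.30) × 0.51 = 0.002499
  suspect item D: 0.33 × 0.42 × (1 − 0.20) × 0.90 = 0.099792
Marginal likelihood of the evidence = 0.19411.
P(suspect item A | evidence) ≈ 0.002857 / 0.19411 ≈ 0.015
P(suspect item B | evidence) ≈ 0.088957 / 0.19411 ≈ 0.458
P(suspect item C | evidence) ≈ 0.002499 / 0.19411 ≈ 0.013
P(suspect item D | evidence) ≈ 0.099792 / 0.19411 ≈ 0.514
The largest is 0.514, so suspect item D is most probable.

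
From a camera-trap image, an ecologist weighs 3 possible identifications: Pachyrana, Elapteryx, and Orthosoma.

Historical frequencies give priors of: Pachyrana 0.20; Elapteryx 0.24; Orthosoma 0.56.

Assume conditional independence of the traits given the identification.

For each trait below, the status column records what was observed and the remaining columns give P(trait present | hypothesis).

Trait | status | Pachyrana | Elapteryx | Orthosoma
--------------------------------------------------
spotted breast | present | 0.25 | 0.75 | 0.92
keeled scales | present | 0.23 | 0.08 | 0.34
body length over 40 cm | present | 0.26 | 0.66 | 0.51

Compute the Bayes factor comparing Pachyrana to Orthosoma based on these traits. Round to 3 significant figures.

Joint likelihood of the trait pattern under each hypothesis:
  Pachyrana: 0.25 × 0.23 × 0.26 = 0.01495
  Orthosoma: 0.92 × 0.34 × 0.51 = 0.15953
Bayes factor = 0.01495 / 0.15953 ≈ 0.0937

0.0937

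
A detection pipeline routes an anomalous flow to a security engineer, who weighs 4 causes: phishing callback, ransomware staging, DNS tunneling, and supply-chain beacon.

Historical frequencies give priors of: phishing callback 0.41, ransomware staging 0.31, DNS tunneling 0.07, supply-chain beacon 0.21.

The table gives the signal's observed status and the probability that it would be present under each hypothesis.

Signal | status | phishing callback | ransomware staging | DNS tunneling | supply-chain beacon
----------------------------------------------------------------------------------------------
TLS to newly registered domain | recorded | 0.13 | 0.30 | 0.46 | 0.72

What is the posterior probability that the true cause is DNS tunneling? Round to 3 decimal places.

0.098

For each hypothesis, the unnormalized posterior weight is prior × likelihood:
  phishing callback: 0.41 × 0.13 = 0.0533
  ransomware staging: 0.31 × 0.30 = 0.093
  DNS tunneling: 0.07 × 0.46 = 0.0322
  supply-chain beacon: 0.21 × 0.72 = 0.1512
Marginal likelihood of the evidence = 0.3297.
P(DNS tunneling | evidence) = 0.0322 / 0.3297 ≈ 0.098.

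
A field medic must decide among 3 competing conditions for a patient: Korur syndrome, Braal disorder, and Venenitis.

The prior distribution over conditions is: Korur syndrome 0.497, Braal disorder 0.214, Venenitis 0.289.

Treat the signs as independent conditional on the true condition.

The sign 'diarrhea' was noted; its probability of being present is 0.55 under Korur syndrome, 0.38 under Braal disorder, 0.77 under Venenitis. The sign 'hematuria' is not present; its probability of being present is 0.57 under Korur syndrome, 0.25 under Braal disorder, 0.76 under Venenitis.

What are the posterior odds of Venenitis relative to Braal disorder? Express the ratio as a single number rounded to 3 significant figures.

0.876

The normalizing constant cancels in an odds ratio, so compute prior × likelihood for the two hypotheses only (using 1 − P(present | H) for each absent sign):
  Venenitis: 0.289 × 0.77 × (1 − 0.76) = 0.053407
  Braal disorder: 0.214 × 0.38 × (1 − 0.25) = 0.06099
Posterior odds = 0.053407 / 0.06099 ≈ 0.876.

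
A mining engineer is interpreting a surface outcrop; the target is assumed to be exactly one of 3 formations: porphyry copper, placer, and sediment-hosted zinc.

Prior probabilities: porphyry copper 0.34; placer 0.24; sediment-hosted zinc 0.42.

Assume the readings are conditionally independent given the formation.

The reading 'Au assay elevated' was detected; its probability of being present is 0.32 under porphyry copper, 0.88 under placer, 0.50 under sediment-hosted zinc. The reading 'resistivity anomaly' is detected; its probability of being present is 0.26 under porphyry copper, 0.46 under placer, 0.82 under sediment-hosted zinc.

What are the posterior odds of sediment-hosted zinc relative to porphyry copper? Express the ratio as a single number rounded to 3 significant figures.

6.09

Posterior odds equal prior odds times the likelihood ratio; only the two competing hypotheses matter.
  sediment-hosted zinc: 0.42 × 0.50 × 0.82 = 0.1722
  porphyry copper: 0.34 × 0.32 × 0.26 = 0.028288
Odds(sediment-hosted zinc : porphyry copper) = 0.1722 / 0.028288 ≈ 6.09.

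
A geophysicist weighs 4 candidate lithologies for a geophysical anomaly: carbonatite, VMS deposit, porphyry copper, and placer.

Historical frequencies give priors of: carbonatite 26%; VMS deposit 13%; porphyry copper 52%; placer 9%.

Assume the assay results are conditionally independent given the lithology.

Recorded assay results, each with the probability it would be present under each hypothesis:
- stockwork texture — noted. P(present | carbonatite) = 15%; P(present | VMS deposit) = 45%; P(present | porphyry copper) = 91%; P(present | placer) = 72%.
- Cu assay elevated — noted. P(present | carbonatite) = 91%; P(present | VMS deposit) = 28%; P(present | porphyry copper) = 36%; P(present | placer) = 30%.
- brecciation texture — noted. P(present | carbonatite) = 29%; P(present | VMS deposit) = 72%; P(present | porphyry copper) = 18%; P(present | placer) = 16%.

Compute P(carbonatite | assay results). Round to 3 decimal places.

For each hypothesis, the unnormalized posterior weight is prior × product of the assay result likelihoods:
  carbonatite: 0.26 × 0.15 × 0.91 × 0.29 = 0.010292
  VMS deposit: 0.13 × 0.45 × 0.28 × 0.72 = 0.011794
  porphyry copper: 0.52 × 0.91 × 0.36 × 0.18 = 0.030663
  placer: 0.09 × 0.72 × 0.30 × 0.16 = 0.0031104
The unnormalized weights sum to 0.055859.
P(carbonatite | evidence) = 0.010292 / 0.055859 ≈ 0.184.

0.184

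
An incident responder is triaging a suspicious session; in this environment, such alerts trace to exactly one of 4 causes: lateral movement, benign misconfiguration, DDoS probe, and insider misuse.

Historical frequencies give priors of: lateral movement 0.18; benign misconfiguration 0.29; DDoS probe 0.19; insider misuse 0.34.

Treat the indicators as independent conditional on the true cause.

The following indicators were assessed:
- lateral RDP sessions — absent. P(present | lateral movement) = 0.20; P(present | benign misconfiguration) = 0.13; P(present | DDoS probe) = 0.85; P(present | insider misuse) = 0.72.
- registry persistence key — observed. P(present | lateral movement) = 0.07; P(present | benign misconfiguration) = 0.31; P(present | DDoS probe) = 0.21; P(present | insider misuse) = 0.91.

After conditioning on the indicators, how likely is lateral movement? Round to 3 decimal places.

By Bayes' rule with conditional independence, the unnormalized weight for each hypothesis is prior × ∏ likelihoods (using 1 − P(present | H) for each absent indicator):
  lateral movement: 0.18 × (1 − 0.20) × 0.07 = 0.01008
  benign misconfiguration: 0.29 × (1 − 0.13) × 0.31 = 0.078213
  DDoS probe: 0.19 × (1 − 0.85) × 0.21 = 0.005985
  insider misuse: 0.34 × (1 − 0.72) × 0.91 = 0.086632
Marginal likelihood of the evidence = 0.18091.
P(lateral movement | evidence) = 0.01008 / 0.18091 ≈ 0.056.

0.056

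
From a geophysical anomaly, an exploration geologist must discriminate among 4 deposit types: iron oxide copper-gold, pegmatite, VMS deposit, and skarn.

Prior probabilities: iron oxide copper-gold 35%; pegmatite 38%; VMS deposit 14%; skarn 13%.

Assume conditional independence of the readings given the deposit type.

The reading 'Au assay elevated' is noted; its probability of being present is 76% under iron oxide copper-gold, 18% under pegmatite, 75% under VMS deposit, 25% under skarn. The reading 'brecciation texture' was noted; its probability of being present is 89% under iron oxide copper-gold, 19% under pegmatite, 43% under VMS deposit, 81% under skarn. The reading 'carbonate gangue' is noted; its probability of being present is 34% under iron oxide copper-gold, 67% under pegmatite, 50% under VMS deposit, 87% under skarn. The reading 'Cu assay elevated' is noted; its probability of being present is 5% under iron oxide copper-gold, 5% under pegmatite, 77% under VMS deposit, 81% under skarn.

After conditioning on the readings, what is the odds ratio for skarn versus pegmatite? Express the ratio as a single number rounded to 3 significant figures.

42.6

Posterior odds equal prior odds times the likelihood ratio; only the two competing hypotheses matter.
  skarn: 0.13 × 0.25 × 0.81 × 0.87 × 0.81 = 0.018551
  pegmatite: 0.38 × 0.18 × 0.19 × 0.67 × 0.05 = 0.00043537
Odds(skarn : pegmatite) = 0.018551 / 0.00043537 ≈ 42.6.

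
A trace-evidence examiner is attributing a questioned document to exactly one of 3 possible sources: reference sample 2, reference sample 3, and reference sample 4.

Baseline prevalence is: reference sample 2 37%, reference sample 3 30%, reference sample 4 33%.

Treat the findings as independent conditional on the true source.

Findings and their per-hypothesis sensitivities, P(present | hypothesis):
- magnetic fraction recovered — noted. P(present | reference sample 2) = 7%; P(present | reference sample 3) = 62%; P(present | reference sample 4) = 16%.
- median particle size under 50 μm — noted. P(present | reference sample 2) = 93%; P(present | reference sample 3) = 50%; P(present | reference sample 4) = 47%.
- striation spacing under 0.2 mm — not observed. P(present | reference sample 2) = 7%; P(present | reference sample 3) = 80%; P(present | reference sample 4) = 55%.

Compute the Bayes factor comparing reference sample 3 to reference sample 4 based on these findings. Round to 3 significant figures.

1.83

The Bayes factor is the ratio of the joint likelihoods of the evidence pattern under the two hypotheses (using 1 − P(present | H) for each absent finding).
  reference sample 3: 0.62 × 0.50 × (1 − 0.80) = 0.062
  reference sample 4: 0.16 × 0.47 × (1 − 0.55) = 0.03384
Bayes factor = 0.062 / 0.03384 ≈ 1.83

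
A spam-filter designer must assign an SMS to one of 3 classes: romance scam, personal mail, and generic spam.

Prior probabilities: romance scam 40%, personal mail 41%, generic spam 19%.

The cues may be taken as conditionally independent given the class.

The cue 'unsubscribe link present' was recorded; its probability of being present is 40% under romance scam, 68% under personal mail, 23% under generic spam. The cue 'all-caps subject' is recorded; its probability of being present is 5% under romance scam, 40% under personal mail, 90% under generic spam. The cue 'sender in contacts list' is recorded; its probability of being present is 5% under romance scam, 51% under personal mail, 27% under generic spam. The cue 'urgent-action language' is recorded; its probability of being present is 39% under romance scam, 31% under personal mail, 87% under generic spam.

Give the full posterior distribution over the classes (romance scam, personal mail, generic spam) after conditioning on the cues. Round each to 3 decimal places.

For each hypothesis, the unnormalized posterior weight is prior × product of the cue likelihoods:
  romance scam: 0.40 × 0.40 × 0.05 × 0.05 × 0.39 = 0.000156
  personal mail: 0.41 × 0.68 × 0.40 × 0.51 × 0.31 = 0.017631
  generic spam: 0.19 × 0.23 × 0.90 × 0.27 × 0.87 = 0.0092386
Normalizing constant Z = 0.000156 + 0.017631 + 0.0092386 = 0.027026.
P(romance scam | evidence) = 0.000156 / 0.027026 ≈ 0.006
P(personal mail | evidence) = 0.017631 / 0.027026 ≈ 0.652
P(generic spam | evidence) = 0.0092386 / 0.027026 ≈ 0.342

0.006, 0.652, 0.342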